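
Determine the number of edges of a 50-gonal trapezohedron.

The n-trapezohedron (dual of the n-antiprism) has V = 2·50 + 2 = 102, E = 4·50 = 200, F = 2·50 = 100.

200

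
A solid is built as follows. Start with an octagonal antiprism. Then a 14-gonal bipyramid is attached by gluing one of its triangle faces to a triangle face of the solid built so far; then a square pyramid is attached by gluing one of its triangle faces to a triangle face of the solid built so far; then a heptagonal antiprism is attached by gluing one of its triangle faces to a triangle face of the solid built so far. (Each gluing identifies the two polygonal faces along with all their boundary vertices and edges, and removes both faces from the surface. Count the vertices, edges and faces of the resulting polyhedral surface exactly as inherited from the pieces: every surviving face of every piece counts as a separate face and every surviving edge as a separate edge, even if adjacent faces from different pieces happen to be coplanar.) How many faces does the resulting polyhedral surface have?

An octagonal antiprism: V=16, E=32, F=18.
Attach a 14-gonal bipyramid (V=16, E=42, F=28) along a 3-gon: merge 3 vertices and 3 edges, delete both glued faces → V=29, E=71, F=44.
Attach a square pyramid (V=5, E=8, F=5) along a 3-gon: merge 3 vertices and 3 edges, delete both glued faces → V=31, E=76, F=47.
Attach a heptagonal antiprism (V=14, E=28, F=16) along a 3-gon: merge 3 vertices and 3 edges, delete both glued faces → V=42, E=101, F=61.
Check: V − E + F = 42 − 101 + 61 = 2.

61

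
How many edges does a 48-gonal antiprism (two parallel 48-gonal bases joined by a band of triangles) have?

192

An antiprism on an n-gon has two n-gon caps and 2n triangles: V = 2·48 = 96, E = 4·48 = 192, F = 2·48 + 2 = 98.
Check: V − E + F = 96 − 192 + 98 = 2.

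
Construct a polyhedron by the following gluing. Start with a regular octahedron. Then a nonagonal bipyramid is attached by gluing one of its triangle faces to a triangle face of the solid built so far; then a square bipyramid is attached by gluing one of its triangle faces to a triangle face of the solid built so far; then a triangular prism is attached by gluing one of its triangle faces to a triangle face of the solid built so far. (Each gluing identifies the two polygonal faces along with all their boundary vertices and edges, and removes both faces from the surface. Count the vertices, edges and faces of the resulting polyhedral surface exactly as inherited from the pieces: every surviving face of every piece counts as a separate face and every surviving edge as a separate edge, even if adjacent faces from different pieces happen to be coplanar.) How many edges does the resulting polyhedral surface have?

A regular octahedron: V=6, E=12, F=8.
Attach a nonagonal bipyramid (V=11, E=27, F=18) along a 3-gon: merge 3 vertices and 3 edges, delete both glued faces → V=14, E=36, F=24.
Attach a square bipyramid (V=6, E=12, F=8) along a 3-gon: merge 3 vertices and 3 edges, delete both glued faces → V=17, E=45, F=30.
Attach a triangular prism (V=6, E=9, F=5) along a 3-gon: merge 3 vertices and 3 edges, delete both glued faces → V=20, E=51, F=33.
Check: V − E + F = 20 − 51 + 33 = 2.

51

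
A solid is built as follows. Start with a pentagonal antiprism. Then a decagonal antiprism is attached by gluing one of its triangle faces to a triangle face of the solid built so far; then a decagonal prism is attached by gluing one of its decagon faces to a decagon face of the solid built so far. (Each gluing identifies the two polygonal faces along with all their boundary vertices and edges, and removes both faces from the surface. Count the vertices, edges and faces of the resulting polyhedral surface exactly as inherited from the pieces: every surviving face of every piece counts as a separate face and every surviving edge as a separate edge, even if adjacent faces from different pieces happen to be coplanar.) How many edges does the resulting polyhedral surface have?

A pentagonal antiprism: V=10, E=20, F=12.
Attach a decagonal antiprism (V=20, E=40, F=22) along a 3-gon: merge 3 vertices and 3 edges, delete both glued faces → V=27, E=57, F=32.
Attach a decagonal prism (V=20, E=30, F=12) along a 10-gon: merge 10 vertices and 10 edges, delete both glued faces → V=37, E=77, F=42.
Check: V − E + F = 37 − 77 + 42 = 2.

77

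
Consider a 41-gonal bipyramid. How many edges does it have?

123

A bipyramid over an n-gon has 2n triangular faces and n + 2 vertices: V = 41 + 2 = 43, E = 3·41 = 123, F = 2·41 = 82.
Check: V − E + F = 43 − 123 + 82 = 2.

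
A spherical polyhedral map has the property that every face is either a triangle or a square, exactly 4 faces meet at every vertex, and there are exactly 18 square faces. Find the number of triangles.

8

Let x be the number of triangles; then F = 18 + x.
Edge–face incidences: 2E = 4·18 + 3·x = 72 + 3x.
Every vertex has degree 4, so 4V = 2E.
Euler: V − E + F = 2 ⇒ (2E)/4 − E + (18 + x) = 2.
Multiply by 8: 2·(2E) − 4·(2E) + 8·(18 + x) = 16, i.e. 144 + 8x − 2·(72 + 3x) = 16.
Collecting terms: 2x = 16, so x = 8.
Then 2E = 72 + 3·8 = 96, so E = 48, V = 2E/4 = 24, F = 18 + 8 = 26.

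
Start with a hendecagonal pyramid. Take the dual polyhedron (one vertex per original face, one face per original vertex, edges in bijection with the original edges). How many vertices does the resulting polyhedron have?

12

The base solid has V = 12, E = 22, F = 12.
The dual swaps V and F and preserves E: V′ = F = 12, E′ = E = 22, F′ = V = 12.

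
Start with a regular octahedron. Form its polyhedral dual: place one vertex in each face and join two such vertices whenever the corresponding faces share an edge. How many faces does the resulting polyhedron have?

The base solid has V = 6, E = 12, F = 8.
The dual swaps V and F and preserves E: V′ = F = 8, E′ = E = 12, F′ = V = 6.

6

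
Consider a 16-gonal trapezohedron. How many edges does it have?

The n-trapezohedron (dual of the n-antiprism) has V = 2·16 + 2 = 34, E = 4·16 = 64, F = 2·16 = 32.
Check: V − E + F = 34 − 64 + 32 = 2.

64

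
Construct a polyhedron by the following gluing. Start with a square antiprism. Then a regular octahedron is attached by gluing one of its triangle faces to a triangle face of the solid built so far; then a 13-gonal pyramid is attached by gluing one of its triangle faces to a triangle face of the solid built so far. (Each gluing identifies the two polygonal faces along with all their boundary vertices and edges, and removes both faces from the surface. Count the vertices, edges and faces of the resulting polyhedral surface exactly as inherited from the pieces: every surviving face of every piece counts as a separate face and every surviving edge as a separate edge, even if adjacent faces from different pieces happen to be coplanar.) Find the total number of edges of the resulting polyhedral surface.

48

A square antiprism: V=8, E=16, F=10.
Attach a regular octahedron (V=6, E=12, F=8) along a 3-gon: merge 3 vertices and 3 edges, delete both glued faces → V=11, E=25, F=16.
Attach a 13-gonal pyramid (V=14, E=26, F=14) along a 3-gon: merge 3 vertices and 3 edges, delete both glued faces → V=22, E=48, F=28.
Check: V − E + F = 22 − 48 + 28 = 2.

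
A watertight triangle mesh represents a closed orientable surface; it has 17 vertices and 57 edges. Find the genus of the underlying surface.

2

Every face is a triangle and each edge borders two faces, so 3F = 2·57, giving F = 38.
χ = V − E + F = 17 − 57 + 38 = -2.
For a closed orientable surface χ = 2 − 2g, so g = (2 − (-2))/2 = 2.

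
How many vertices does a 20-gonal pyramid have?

A pyramid on an n-gon base has one n-gon and n triangles: V = 20 + 1 = 21, E = 2·20 = 40, F = 20 + 1 = 21.

21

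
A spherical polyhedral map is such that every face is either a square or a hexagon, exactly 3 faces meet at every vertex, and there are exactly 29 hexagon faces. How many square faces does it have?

Let x be the number of squares; then F = 29 + x.
Edge–face incidences: 2E = 6·29 + 4·x = 174 + 4x.
Every vertex has degree 3, so 3V = 2E.
Euler: V − E + F = 2 ⇒ (2E)/3 − E + (29 + x) = 2.
Multiply by 6: 2·(2E) − 3·(2E) + 6·(29 + x) = 12, i.e. 174 + 6x − (174 + 4x) = 12.
Collecting terms: 2x = 12, so x = 6.
Then 2E = 174 + 4·6 = 198, so E = 99, V = 2E/3 = 66, F = 29 + 6 = 35.

6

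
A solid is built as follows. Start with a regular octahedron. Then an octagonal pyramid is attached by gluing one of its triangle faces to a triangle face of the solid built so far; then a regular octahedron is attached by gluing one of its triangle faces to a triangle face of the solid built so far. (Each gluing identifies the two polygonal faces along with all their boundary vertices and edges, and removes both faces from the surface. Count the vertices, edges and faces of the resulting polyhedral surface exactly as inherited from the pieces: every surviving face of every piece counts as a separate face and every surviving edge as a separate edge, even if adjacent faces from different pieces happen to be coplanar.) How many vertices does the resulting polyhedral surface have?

A regular octahedron: V=6, E=12, F=8.
Attach an octagonal pyramid (V=9, E=16, F=9) along a 3-gon: merge 3 vertices and 3 edges, delete both glued faces → V=12, E=25, F=15.
Attach a regular octahedron (V=6, E=12, F=8) along a 3-gon: merge 3 vertices and 3 edges, delete both glued faces → V=15, E=34, F=21.
Check: V − E + F = 15 − 34 + 21 = 2.

15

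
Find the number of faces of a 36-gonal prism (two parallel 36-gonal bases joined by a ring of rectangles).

A prism on an n-gon has two n-gon bases and n rectangular sides: V = 2·36 = 72, E = 3·36 = 108, F = 36 + 2 = 38.

38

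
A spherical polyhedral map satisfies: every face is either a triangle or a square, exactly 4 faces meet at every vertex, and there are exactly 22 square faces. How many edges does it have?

Let x be the number of triangles; then F = 22 + x.
Edge–face incidences: 2E = 4·22 + 3·x = 88 + 3x.
Every vertex has degree 4, so 4V = 2E.
Euler: V − E + F = 2 ⇒ (2E)/4 − E + (22 + x) = 2.
Multiply by 8: 2·(2E) − 4·(2E) + 8·(22 + x) = 16, i.e. 176 + 8x − 2·(88 + 3x) = 16.
Collecting terms: 2x = 16, so x = 8.
Then 2E = 88 + 3·8 = 112, so E = 56, V = 2E/4 = 28, F = 22 + 8 = 30.

56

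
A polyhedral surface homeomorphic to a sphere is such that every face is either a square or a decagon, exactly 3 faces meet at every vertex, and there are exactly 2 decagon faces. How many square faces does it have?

10

Let x be the number of squares; then F = 2 + x.
Edge–face incidences: 2E = 10·2 + 4·x = 20 + 4x.
Every vertex has degree 3, so 3V = 2E.
Euler: V − E + F = 2 ⇒ (2E)/3 − E + (2 + x) = 2.
Multiply by 6: 2·(2E) − 3·(2E) + 6·(2 + x) = 12, i.e. 12 + 6x − (20 + 4x) = 12.
Collecting terms: 2x − 8 = 12, so 2x = 20, so x = 10.
Then 2E = 20 + 4·10 = 60, so E = 30, V = 2E/3 = 20, F = 2 + 10 = 12.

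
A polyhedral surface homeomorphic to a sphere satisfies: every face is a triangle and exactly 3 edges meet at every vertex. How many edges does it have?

Each face has 3 edges and each edge borders two faces, so 2E = 3F.
Each vertex has degree 3, so 3V = 2E and hence V = 3F/3.
Euler: V − E + F = 2 ⇒ (3F/3) − (3F/2) + F = 2.
Multiply by 6: (6 − 9 + 6)F = 12, i.e. 3F = 12.
So F = 4, E = 3·4/2 = 6, V = 3·4/3 = 4.

6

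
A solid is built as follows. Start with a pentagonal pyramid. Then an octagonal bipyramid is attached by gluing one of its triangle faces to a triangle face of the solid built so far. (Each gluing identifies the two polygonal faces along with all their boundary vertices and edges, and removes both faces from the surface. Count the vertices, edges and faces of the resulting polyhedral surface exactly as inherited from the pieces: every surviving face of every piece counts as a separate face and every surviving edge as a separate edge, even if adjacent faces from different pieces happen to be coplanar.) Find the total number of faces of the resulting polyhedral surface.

20

A pentagonal pyramid: V=6, E=10, F=6.
Attach an octagonal bipyramid (V=10, E=24, F=16) along a 3-gon: merge 3 vertices and 3 edges, delete both glued faces → V=13, E=31, F=20.
Check: V − E + F = 13 − 31 + 20 = 2.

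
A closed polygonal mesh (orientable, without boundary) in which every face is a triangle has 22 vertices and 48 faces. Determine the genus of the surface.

Every face is a triangle, so 2E = 3·48 = 144, giving E = 72.
χ = V − E + F = 22 − 72 + 48 = -2.
For a closed orientable surface χ = 2 − 2g, so g = (2 − (-2))/2 = 2.

2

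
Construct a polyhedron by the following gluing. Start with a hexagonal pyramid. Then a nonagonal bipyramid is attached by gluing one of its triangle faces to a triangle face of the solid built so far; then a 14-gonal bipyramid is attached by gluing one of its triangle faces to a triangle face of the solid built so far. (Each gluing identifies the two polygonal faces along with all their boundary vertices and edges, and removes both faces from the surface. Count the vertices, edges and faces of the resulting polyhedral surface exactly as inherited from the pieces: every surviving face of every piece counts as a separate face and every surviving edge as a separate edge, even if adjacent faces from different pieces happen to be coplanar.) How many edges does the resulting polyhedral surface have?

75

A hexagonal pyramid: V=7, E=12, F=7.
Attach a nonagonal bipyramid (V=11, E=27, F=18) along a 3-gon: merge 3 vertices and 3 edges, delete both glued faces → V=15, E=36, F=23.
Attach a 14-gonal bipyramid (V=16, E=42, F=28) along a 3-gon: merge 3 vertices and 3 edges, delete both glued faces → V=28, E=75, F=49.
Check: V − E + F = 28 − 75 + 49 = 2.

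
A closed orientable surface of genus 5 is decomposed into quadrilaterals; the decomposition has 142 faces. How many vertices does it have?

χ = 2 − 2·5 = -8, and every face is a square so 4F = 2E.
E = 4·142/2 = 284. Then V = -8 + E − F = -8 + 284 − 142 = 134.

134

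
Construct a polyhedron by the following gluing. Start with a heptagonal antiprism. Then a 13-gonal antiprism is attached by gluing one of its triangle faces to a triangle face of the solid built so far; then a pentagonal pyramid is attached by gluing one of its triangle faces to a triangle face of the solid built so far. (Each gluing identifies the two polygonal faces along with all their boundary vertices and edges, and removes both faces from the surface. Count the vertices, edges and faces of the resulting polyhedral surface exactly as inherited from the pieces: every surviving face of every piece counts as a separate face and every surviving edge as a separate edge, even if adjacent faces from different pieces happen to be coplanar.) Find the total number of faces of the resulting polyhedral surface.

A heptagonal antiprism: V=14, E=28, F=16.
Attach a 13-gonal antiprism (V=26, E=52, F=28) along a 3-gon: merge 3 vertices and 3 edges, delete both glued faces → V=37, E=77, F=42.
Attach a pentagonal pyramid (V=6, E=10, F=6) along a 3-gon: merge 3 vertices and 3 edges, delete both glued faces → V=40, E=84, F=46.
Check: V − E + F = 40 − 84 + 46 = 2.

46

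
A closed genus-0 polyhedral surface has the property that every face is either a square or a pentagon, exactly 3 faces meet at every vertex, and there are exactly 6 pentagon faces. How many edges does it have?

21

Let x be the number of squares; then F = 6 + x.
Edge–face incidences: 2E = 5·6 + 4·x = 30 + 4x.
Every vertex has degree 3, so 3V = 2E.
Euler: V − E + F = 2 ⇒ (2E)/3 − E + (6 + x) = 2.
Multiply by 6: 2·(2E) − 3·(2E) + 6·(6 + x) = 12, i.e. 36 + 6x − (30 + 4x) = 12.
Collecting terms: 2x + 6 = 12, so 2x = 6, so x = 3.
Then 2E = 30 + 4·3 = 42, so E = 21, V = 2E/3 = 14, F = 6 + 3 = 9.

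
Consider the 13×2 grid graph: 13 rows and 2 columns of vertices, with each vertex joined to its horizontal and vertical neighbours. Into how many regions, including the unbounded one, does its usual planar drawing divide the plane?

13

The grid has V = 13·2 = 26 vertices and E = 13·1 + 2·12 = 37 edges.
F = 2 − V + E = 2 − 26 + 37 = 13.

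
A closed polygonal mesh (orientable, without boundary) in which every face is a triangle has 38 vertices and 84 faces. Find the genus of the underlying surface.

Every face is a triangle, so 2E = 3·84 = 252, giving E = 126.
χ = V − E + F = 38 − 126 + 84 = -4.
For a closed orientable surface χ = 2 − 2g, so g = (2 − (-4))/2 = 3.

3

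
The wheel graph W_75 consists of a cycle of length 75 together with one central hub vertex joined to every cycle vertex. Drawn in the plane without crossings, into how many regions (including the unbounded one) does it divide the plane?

W_75 has V = 75 + 1 = 76 vertices and E = 2·75 = 150 edges.
By Euler's formula F = 2 − V + E = 2 − 76 + 150 = 76.

76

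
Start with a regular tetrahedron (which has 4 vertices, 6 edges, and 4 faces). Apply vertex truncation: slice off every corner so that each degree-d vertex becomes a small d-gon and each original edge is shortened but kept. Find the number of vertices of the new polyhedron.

12

Truncation replaces each original edge-end by a new vertex, so V′ = 2E = 12.
Each original edge survives, and each old vertex of degree d contributes d new edges; summing degrees gives Σd = 2E, so E′ = E + 2E = 3E = 18.
Each original face survives and each original vertex becomes one new face: F′ = F + V = 8.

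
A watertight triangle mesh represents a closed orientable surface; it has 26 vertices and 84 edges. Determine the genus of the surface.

2

Every face is a triangle and each edge borders two faces, so 3F = 2·84, giving F = 56.
χ = V − E + F = 26 − 84 + 56 = -2.
For a closed orientable surface χ = 2 − 2g, so g = (2 − (-2))/2 = 2.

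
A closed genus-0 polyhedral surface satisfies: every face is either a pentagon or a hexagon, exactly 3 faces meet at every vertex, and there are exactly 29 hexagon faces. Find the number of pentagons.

Let x be the number of pentagons; then F = 29 + x.
Edge–face incidences: 2E = 6·29 + 5·x = 174 + 5x.
Every vertex has degree 3, so 3V = 2E.
Euler: V − E + F = 2 ⇒ (2E)/3 − E + (29 + x) = 2.
Multiply by 6: 2·(2E) − 3·(2E) + 6·(29 + x) = 12, i.e. 174 + 6x − (174 + 5x) = 12.
Collecting terms: x = 12.
Then 2E = 174 + 5·12 = 234, so E = 117, V = 2E/3 = 78, F = 29 + 12 = 41.

12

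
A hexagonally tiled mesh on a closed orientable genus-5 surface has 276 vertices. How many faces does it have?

χ = 2 − 2·5 = -8, and every face is a hexagon so 6F = 2E.
V − E + F = -8 with E = 6F/2 gives 276 − (6/2 − 1)·F = -8, so F = 142 and E = 426.

142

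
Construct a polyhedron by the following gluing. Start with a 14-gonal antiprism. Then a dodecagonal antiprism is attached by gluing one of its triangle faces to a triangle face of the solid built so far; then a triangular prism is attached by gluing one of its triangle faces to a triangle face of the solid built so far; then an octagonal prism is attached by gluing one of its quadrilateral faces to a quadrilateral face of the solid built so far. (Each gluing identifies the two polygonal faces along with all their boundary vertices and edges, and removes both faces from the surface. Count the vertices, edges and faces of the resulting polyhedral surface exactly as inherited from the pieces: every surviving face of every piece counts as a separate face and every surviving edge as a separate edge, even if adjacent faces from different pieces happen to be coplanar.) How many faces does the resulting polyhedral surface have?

A 14-gonal antiprism: V=28, E=56, F=30.
Attach a dodecagonal antiprism (V=24, E=48, F=26) along a 3-gon: merge 3 vertices and 3 edges, delete both glued faces → V=49, E=101, F=54.
Attach a triangular prism (V=6, E=9, F=5) along a 3-gon: merge 3 vertices and 3 edges, delete both glued faces → V=52, E=107, F=57.
Attach an octagonal prism (V=16, E=24, F=10) along a 4-gon: merge 4 vertices and 4 edges, delete both glued faces → V=64, E=127, F=65.
Check: V − E + F = 64 − 127 + 65 = 2.

65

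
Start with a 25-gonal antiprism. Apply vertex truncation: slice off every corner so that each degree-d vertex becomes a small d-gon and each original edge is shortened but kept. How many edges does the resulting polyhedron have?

300

The base solid has V = 50, E = 100, F = 52.
Truncation replaces each original edge-end by a new vertex, so V′ = 2E = 200.
Each original edge survives, and each old vertex of degree d contributes d new edges; summing degrees gives Σd = 2E, so E′ = E + 2E = 3E = 300.
Each original face survives and each original vertex becomes one new face: F′ = F + V = 102.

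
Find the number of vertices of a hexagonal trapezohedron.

The n-trapezohedron (dual of the n-antiprism) has V = 2·6 + 2 = 14, E = 4·6 = 24, F = 2·6 = 12.
Check: V − E + F = 14 − 24 + 12 = 2.

14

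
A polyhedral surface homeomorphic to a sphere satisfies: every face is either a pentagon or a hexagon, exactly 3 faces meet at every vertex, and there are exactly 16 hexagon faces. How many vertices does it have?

52

Let x be the number of pentagons; then F = 16 + x.
Edge–face incidences: 2E = 6·16 + 5·x = 96 + 5x.
Every vertex has degree 3, so 3V = 2E.
Euler: V − E + F = 2 ⇒ (2E)/3 − E + (16 + x) = 2.
Multiply by 6: 2·(2E) − 3·(2E) + 6·(16 + x) = 12, i.e. 96 + 6x − (96 + 5x) = 12.
Collecting terms: x = 12.
Then 2E = 96 + 5·12 = 156, so E = 78, V = 2E/3 = 52, F = 16 + 12 = 28.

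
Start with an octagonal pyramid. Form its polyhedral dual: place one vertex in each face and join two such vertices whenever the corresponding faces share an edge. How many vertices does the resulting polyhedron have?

The base solid has V = 9, E = 16, F = 9.
The dual swaps V and F and preserves E: V′ = F = 9, E′ = E = 16, F′ = V = 9.

9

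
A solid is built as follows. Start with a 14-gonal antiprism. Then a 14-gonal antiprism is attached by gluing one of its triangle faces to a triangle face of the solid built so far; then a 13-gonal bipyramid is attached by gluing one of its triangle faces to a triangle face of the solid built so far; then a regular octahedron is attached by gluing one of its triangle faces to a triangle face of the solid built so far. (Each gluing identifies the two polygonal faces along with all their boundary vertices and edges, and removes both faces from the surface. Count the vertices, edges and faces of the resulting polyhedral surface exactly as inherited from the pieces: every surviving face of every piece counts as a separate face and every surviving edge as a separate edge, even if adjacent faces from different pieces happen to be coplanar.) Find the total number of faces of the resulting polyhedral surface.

88

A 14-gonal antiprism: V=28, E=56, F=30.
Attach a 14-gonal antiprism (V=28, E=56, F=30) along a 3-gon: merge 3 vertices and 3 edges, delete both glued faces → V=53, E=109, F=58.
Attach a 13-gonal bipyramid (V=15, E=39, F=26) along a 3-gon: merge 3 vertices and 3 edges, delete both glued faces → V=65, E=145, F=82.
Attach a regular octahedron (V=6, E=12, F=8) along a 3-gon: merge 3 vertices and 3 edges, delete both glued faces → V=68, E=154, F=88.
Check: V − E + F = 68 − 154 + 88 = 2.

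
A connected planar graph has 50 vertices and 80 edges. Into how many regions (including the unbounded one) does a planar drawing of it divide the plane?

Euler's formula for a connected plane graph: V − E + F = 2, so F = 2 − 50 + 80 = 32.

32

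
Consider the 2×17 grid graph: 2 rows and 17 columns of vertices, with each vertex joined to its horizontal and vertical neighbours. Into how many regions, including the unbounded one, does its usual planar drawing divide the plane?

The grid has V = 2·17 = 34 vertices and E = 2·16 + 17·1 = 49 edges.
F = 2 − V + E = 2 − 34 + 49 = 17.

17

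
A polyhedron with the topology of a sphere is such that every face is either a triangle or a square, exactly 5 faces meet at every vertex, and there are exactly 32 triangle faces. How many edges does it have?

Let x be the number of squares; then F = 32 + x.
Edge–face incidences: 2E = 3·32 + 4·x = 96 + 4x.
Every vertex has degree 5, so 5V = 2E.
Euler: V − E + F = 2 ⇒ (2E)/5 − E + (32 + x) = 2.
Multiply by 10: 2·(2E) − 5·(2E) + 10·(32 + x) = 20, i.e. 320 + 10x − 3·(96 + 4x) = 20.
Collecting terms: −2x + 32 = 20, so −2x = −12, so x = 6.
Then 2E = 96 + 4·6 = 120, so E = 60, V = 2E/5 = 24, F = 32 + 6 = 38.

60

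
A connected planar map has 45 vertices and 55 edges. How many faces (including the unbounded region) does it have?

Euler's formula for a connected plane graph: V − E + F = 2, so F = 2 − 45 + 55 = 12.

12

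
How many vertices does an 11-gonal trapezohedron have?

24

The n-trapezohedron (dual of the n-antiprism) has V = 2·11 + 2 = 24, E = 4·11 = 44, F = 2·11 = 22.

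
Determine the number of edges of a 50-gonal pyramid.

A pyramid on an n-gon base has one n-gon and n triangles: V = 50 + 1 = 51, E = 2·50 = 100, F = 50 + 1 = 51.

100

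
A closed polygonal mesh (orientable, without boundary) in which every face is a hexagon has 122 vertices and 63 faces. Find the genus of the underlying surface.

Every face is a hexagon, so 2E = 6·63 = 378, giving E = 189.
χ = V − E + F = 122 − 189 + 63 = -4.
For a closed orientable surface χ = 2 − 2g, so g = (2 − (-4))/2 = 3.

3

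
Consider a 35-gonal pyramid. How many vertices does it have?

36

A pyramid on an n-gon base has one n-gon and n triangles: V = 35 + 1 = 36, E = 2·35 = 70, F = 35 + 1 = 36.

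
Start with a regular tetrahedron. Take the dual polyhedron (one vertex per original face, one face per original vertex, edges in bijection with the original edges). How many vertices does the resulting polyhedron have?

4

The base solid has V = 4, E = 6, F = 4.
The dual swaps V and F and preserves E: V′ = F = 4, E′ = E = 6, F′ = V = 4.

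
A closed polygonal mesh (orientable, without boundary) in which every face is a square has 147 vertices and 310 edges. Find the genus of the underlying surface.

Every face is a square and each edge borders two faces, so 4F = 2·310, giving F = 155.
χ = V − E + F = 147 − 310 + 155 = -8.
For a closed orientable surface χ = 2 − 2g, so g = (2 − (-8))/2 = 5.

5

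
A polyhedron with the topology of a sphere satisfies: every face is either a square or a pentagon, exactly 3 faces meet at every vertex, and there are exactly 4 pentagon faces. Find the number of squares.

4

Let x be the number of squares; then F = 4 + x.
Edge–face incidences: 2E = 5·4 + 4·x = 20 + 4x.
Every vertex has degree 3, so 3V = 2E.
Euler: V − E + F = 2 ⇒ (2E)/3 − E + (4 + x) = 2.
Multiply by 6: 2·(2E) − 3·(2E) + 6·(4 + x) = 12, i.e. 24 + 6x − (20 + 4x) = 12.
Collecting terms: 2x + 4 = 12, so 2x = 8, so x = 4.
Then 2E = 20 + 4·4 = 36, so E = 18, V = 2E/3 = 12, F = 4 + 4 = 8.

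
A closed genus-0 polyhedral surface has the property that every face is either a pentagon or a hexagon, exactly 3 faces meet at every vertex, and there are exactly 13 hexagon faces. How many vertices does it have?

Let x be the number of pentagons; then F = 13 + x.
Edge–face incidences: 2E = 6·13 + 5·x = 78 + 5x.
Every vertex has degree 3, so 3V = 2E.
Euler: V − E + F = 2 ⇒ (2E)/3 − E + (13 + x) = 2.
Multiply by 6: 2·(2E) − 3·(2E) + 6·(13 + x) = 12, i.e. 78 + 6x − (78 + 5x) = 12.
Collecting terms: x = 12.
Then 2E = 78 + 5·12 = 138, so E = 69, V = 2E/3 = 46, F = 13 + 12 = 25.

46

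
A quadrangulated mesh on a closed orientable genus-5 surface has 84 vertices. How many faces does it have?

92

χ = 2 − 2·5 = -8, and every face is a square so 4F = 2E.
V − E + F = -8 with E = 4F/2 gives 84 − (4/2 − 1)·F = -8, so F = 92 and E = 184.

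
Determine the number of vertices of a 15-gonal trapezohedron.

32

The n-trapezohedron (dual of the n-antiprism) has V = 2·15 + 2 = 32, E = 4·15 = 60, F = 2·15 = 30.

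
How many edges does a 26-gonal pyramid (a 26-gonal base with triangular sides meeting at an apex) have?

52

A pyramid on an n-gon base has one n-gon and n triangles: V = 26 + 1 = 27, E = 2·26 = 52, F = 26 + 1 = 27.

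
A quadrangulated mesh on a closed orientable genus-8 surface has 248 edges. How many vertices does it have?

χ = 2 − 2·8 = -14, and every face is a square so 4F = 2E.
F = 2E/4 = 124. Then V = -14 + E − F = -14 + 248 − 124 = 110.

110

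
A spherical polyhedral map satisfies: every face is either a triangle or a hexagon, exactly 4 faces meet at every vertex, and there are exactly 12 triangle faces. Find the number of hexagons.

Let x be the number of hexagons; then F = 12 + x.
Edge–face incidences: 2E = 3·12 + 6·x = 36 + 6x.
Every vertex has degree 4, so 4V = 2E.
Euler: V − E + F = 2 ⇒ (2E)/4 − E + (12 + x) = 2.
Multiply by 8: 2·(2E) − 4·(2E) + 8·(12 + x) = 16, i.e. 96 + 8x − 2·(36 + 6x) = 16.
Collecting terms: −4x + 24 = 16, so −4x = −8, so x = 2.
Then 2E = 36 + 6·2 = 48, so E = 24, V = 2E/4 = 12, F = 12 + 2 = 14.

2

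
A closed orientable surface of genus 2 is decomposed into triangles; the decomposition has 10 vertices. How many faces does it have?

χ = 2 − 2·2 = -2, and every face is a triangle so 3F = 2E.
V − E + F = -2 with E = 3F/2 gives 10 − (3/2 − 1)·F = -2, so F = 24 and E = 36.

24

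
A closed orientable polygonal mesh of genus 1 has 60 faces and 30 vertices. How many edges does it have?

For a closed orientable surface of genus 1, χ = 2 − 2·1 = 0.
E = V + F − (0) = 30 + 60 − (0) = 90.

90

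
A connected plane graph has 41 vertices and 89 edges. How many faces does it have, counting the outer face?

Euler's formula for a connected plane graph: V − E + F = 2, so F = 2 − 41 + 89 = 50.

50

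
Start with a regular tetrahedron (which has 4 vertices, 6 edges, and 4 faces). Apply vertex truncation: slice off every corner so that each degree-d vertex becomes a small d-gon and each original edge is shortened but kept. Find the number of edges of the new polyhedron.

Truncation replaces each original edge-end by a new vertex, so V′ = 2E = 12.
Each original edge survives, and each old vertex of degree d contributes d new edges; summing degrees gives Σd = 2E, so E′ = E + 2E = 3E = 18.
Each original face survives and each original vertex becomes one new face: F′ = F + V = 8.

18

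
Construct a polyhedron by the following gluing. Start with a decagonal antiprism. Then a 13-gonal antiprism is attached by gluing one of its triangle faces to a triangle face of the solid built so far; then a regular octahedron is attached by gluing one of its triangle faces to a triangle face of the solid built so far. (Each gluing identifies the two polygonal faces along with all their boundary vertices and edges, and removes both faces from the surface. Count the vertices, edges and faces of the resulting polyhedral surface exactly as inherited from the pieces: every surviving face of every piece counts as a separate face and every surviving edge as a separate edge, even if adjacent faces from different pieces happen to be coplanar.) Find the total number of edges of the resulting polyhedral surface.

A decagonal antiprism: V=20, E=40, F=22.
Attach a 13-gonal antiprism (V=26, E=52, F=28) along a 3-gon: merge 3 vertices and 3 edges, delete both glued faces → V=43, E=89, F=48.
Attach a regular octahedron (V=6, E=12, F=8) along a 3-gon: merge 3 vertices and 3 edges, delete both glued faces → V=46, E=98, F=54.
Check: V − E + F = 46 − 98 + 54 = 2.

98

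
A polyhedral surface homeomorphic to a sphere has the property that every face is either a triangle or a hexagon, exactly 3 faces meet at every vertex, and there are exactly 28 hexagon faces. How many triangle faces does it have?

4

Let x be the number of triangles; then F = 28 + x.
Edge–face incidences: 2E = 6·28 + 3·x = 168 + 3x.
Every vertex has degree 3, so 3V = 2E.
Euler: V − E + F = 2 ⇒ (2E)/3 − E + (28 + x) = 2.
Multiply by 6: 2·(2E) − 3·(2E) + 6·(28 + x) = 12, i.e. 168 + 6x − (168 + 3x) = 12.
Collecting terms: 3x = 12, so x = 4.
Then 2E = 168 + 3·4 = 180, so E = 90, V = 2E/3 = 60, F = 28 + 4 = 32.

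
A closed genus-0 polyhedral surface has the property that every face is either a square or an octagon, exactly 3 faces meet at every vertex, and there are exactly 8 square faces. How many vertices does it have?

16

Let x be the number of octagons; then F = 8 + x.
Edge–face incidences: 2E = 4·8 + 8·x = 32 + 8x.
Every vertex has degree 3, so 3V = 2E.
Euler: V − E + F = 2 ⇒ (2E)/3 − E + (8 + x) = 2.
Multiply by 6: 2·(2E) − 3·(2E) + 6·(8 + x) = 12, i.e. 48 + 6x − (32 + 8x) = 12.
Collecting terms: −2x + 16 = 12, so −2x = −4, so x = 2.
Then 2E = 32 + 8·2 = 48, so E = 24, V = 2E/3 = 16, F = 8 + 2 = 10.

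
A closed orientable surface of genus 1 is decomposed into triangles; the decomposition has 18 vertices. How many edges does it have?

χ = 2 − 2·1 = 0, and every face is a triangle so 3F = 2E.
V − E + F = 0 with E = 3F/2 gives 18 − (3/2 − 1)·F = 0, so F = 36 and E = 54.

54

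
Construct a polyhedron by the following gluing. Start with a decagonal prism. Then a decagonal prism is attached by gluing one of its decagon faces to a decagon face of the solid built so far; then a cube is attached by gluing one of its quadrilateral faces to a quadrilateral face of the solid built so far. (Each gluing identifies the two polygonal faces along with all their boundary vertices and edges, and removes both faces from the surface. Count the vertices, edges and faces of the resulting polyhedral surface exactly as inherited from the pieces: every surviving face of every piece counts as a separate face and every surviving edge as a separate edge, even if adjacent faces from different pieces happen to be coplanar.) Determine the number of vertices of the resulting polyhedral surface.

34

A decagonal prism: V=20, E=30, F=12.
Attach a decagonal prism (V=20, E=30, F=12) along a 10-gon: merge 10 vertices and 10 edges, delete both glued faces → V=30, E=50, F=22.
Attach a cube (V=8, E=12, F=6) along a 4-gon: merge 4 vertices and 4 edges, delete both glued faces → V=34, E=58, F=26.
Check: V − E + F = 34 − 58 + 26 = 2.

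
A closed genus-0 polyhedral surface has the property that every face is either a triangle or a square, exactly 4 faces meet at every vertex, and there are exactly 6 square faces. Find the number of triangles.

8

Let x be the number of triangles; then F = 6 + x.
Edge–face incidences: 2E = 4·6 + 3·x = 24 + 3x.
Every vertex has degree 4, so 4V = 2E.
Euler: V − E + F = 2 ⇒ (2E)/4 − E + (6 + x) = 2.
Multiply by 8: 2·(2E) − 4·(2E) + 8·(6 + x) = 16, i.e. 48 + 8x − 2·(24 + 3x) = 16.
Collecting terms: 2x = 16, so x = 8.
Then 2E = 24 + 3·8 = 48, so E = 24, V = 2E/4 = 12, F = 6 + 8 = 14.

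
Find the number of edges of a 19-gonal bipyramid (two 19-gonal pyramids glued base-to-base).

57

A bipyramid over an n-gon has 2n triangular faces and n + 2 vertices: V = 19 + 2 = 21, E = 3·19 = 57, F = 2·19 = 38.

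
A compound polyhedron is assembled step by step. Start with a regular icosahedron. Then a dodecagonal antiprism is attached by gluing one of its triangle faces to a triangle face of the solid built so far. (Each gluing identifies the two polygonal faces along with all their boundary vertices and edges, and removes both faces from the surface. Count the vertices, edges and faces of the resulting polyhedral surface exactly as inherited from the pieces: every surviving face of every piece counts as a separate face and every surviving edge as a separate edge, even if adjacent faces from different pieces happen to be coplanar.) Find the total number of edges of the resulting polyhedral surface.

A regular icosahedron: V=12, E=30, F=20.
Attach a dodecagonal antiprism (V=24, E=48, F=26) along a 3-gon: merge 3 vertices and 3 edges, delete both glued faces → V=33, E=75, F=44.
Check: V − E + F = 33 − 75 + 44 = 2.

75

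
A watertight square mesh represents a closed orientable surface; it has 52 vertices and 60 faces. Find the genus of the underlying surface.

5

Every face is a square, so 2E = 4·60 = 240, giving E = 120.
χ = V − E + F = 52 − 120 + 60 = -8.
For a closed orientable surface χ = 2 − 2g, so g = (2 − (-8))/2 = 5.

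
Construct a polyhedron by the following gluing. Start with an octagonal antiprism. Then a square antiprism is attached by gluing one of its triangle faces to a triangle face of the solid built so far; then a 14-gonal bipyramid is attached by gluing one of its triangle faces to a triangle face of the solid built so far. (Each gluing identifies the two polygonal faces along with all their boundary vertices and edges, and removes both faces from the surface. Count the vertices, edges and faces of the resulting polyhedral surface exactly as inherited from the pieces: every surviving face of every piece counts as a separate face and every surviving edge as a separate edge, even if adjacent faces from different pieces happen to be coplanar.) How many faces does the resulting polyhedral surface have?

52

An octagonal antiprism: V=16, E=32, F=18.
Attach a square antiprism (V=8, E=16, F=10) along a 3-gon: merge 3 vertices and 3 edges, delete both glued faces → V=21, E=45, F=26.
Attach a 14-gonal bipyramid (V=16, E=42, F=28) along a 3-gon: merge 3 vertices and 3 edges, delete both glued faces → V=34, E=84, F=52.
Check: V − E + F = 34 − 84 + 52 = 2.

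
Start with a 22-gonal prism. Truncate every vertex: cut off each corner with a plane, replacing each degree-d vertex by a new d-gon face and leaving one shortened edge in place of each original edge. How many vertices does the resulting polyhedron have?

132

The base solid has V = 44, E = 66, F = 24.
Truncation replaces each original edge-end by a new vertex, so V′ = 2E = 132.
Each original edge survives, and each old vertex of degree d contributes d new edges; summing degrees gives Σd = 2E, so E′ = E + 2E = 3E = 198.
Each original face survives and each original vertex becomes one new face: F′ = F + V = 68.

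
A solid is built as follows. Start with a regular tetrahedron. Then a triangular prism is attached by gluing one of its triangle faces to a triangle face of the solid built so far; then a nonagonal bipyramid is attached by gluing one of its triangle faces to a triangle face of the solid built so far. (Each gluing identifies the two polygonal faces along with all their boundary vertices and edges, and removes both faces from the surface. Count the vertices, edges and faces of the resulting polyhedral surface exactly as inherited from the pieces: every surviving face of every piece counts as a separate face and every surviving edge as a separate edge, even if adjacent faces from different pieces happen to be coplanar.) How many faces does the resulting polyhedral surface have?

23

A regular tetrahedron: V=4, E=6, F=4.
Attach a triangular prism (V=6, E=9, F=5) along a 3-gon: merge 3 vertices and 3 edges, delete both glued faces → V=7, E=12, F=7.
Attach a nonagonal bipyramid (V=11, E=27, F=18) along a 3-gon: merge 3 vertices and 3 edges, delete both glued faces → V=15, E=36, F=23.
Check: V − E + F = 15 − 36 + 23 = 2.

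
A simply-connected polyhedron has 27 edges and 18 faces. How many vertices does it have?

11

Here V − E + F = 2.
V = 2 + E − F = 2 + 27 − 18 = 11.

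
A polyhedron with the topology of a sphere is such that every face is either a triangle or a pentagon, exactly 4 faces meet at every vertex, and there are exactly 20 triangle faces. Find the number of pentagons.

Let x be the number of pentagons; then F = 20 + x.
Edge–face incidences: 2E = 3·20 + 5·x = 60 + 5x.
Every vertex has degree 4, so 4V = 2E.
Euler: V − E + F = 2 ⇒ (2E)/4 − E + (20 + x) = 2.
Multiply by 8: 2·(2E) − 4·(2E) + 8·(20 + x) = 16, i.e. 160 + 8x − 2·(60 + 5x) = 16.
Collecting terms: −2x + 40 = 16, so −2x = −24, so x = 12.
Then 2E = 60 + 5·12 = 120, so E = 60, V = 2E/4 = 30, F = 20 + 12 = 32.

12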